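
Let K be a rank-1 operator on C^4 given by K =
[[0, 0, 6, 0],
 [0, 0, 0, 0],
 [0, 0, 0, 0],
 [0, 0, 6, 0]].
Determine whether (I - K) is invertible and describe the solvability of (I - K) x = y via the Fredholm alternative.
(I - K) is invertible (det(I - K) = 1 ≠ 0), so for every y in C^4 the equation (I - K) x = y has a unique solution.

K has rank 1, so it is an outer product K = u v^T: every row of K is a multiple of one row vector. Reading off the entries, u = (3, 0, 0, 3) and v = (0, 0, 2, 0) (row i of K equals u_i·v^T). A rank-one matrix u v^T satisfies K u = u (v·u) and kills the (3)-dimensional subspace v^⊥, so its characteristic polynomial is lambda^3 (lambda - v·u) with v·u = tr K = 0. Hence the eigenvalues of I - K are 1 (multiplicity 3) and 1 - (0) = 1, so det(I - K) = 1. (Direct check: I - K =
[[1, 0, -6, 0],
 [0, 1, 0, 0],
 [0, 0, 1, 0],
 [0, 0, -6, 1]]
has determinant 1.) The finite-dimensional Fredholm alternative says: either (I - K) is invertible, or ker(I - K) ≠ {0} and then range(I - K) = ker((I - K)^*)^⊥, with dim ker(I - K) = dim ker((I - K)^*). Since det(I - K) ≠ 0, 1 is not an eigenvalue of K and ker(I - K) = {0}, so we are in the first case: for every y there is a unique x = (I - K)^(-1) y. Explicitly, by the Sherman–Morrison formula, (I - u v^T)^(-1) = I + u v^T/(1 - v·u), i.e. (I - K)^(-1) = I + K.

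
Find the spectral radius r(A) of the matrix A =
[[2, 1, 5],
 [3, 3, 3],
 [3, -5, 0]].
r(A) = sqrt(27) ≈ 5.1962

The eigenvalues of A are the roots of its characteristic polynomial. With M = A (coefficients from the trace, the sum of principal 2x2 minors, and det A):
  p(λ) = det(λ I - M) = λ^3 - 5λ^2 + 3λ + 81.
By the rational root theorem any rational root is an integer divisor of 81. Testing λ = -3: p(-3) = -27 - 45 - 9 + 81 = 0, so λ = -3 is a root. Dividing out (λ + 3) leaves p(λ) = (λ + 3)(λ^2 - 8λ + 27). For λ^2 - 8λ + 27 the discriminant is -44. It is negative, so the roots are the complex-conjugate pair λ = 4 ± (sqrt(44)/2) i ≈ 4 ± 3.3166i. For a conjugate pair the product of the roots equals the constant term, so |λ|^2 = 27 and |λ| = sqrt(27) ≈ 5.1962.
Thus the eigenvalues (to 4 decimals) are 4 ± 3.3166i (modulus 5.1962); -3 (modulus 3). The spectral radius is the largest modulus: r(A) = sqrt(27) ≈ 5.1962. (Cross-check: r(A) ≤ ||A||_2 ≈ 7.2911; equality holds whenever A is normal, though it can also hold for some non-normal A.)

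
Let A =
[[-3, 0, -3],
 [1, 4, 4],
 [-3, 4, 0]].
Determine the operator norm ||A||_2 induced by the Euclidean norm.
||A||_2 = sqrt((76 + sqrt(200))/2) ≈ 6.7135 (= sqrt(largest eigenvalue of A^T A))

||A||_2 = sigma_max(A) = sqrt(lambda_max(A^T A)). Form the symmetric matrix M = A^T A =
[[19, -8, 13],
 [-8, 32, 16],
 [13, 16, 25]].
Its characteristic polynomial (trace, sum of principal 2x2 minors, determinant of M give the coefficients) is
  p(λ) = det(λ I - M) = λ^3 - 76λ^2 + 1394λ.
The constant term is 0, so λ = 0 is a root. Dividing out λ leaves p(λ) = λ(λ^2 - 76λ + 1394). For λ^2 - 76λ + 1394 the discriminant is 200. It is nonnegative but not a perfect square, so the roots are real and irrational: λ = (76 ± sqrt(200))/2 ≈ 45.0711, 30.9289.
So the eigenvalues of A^T A are ≈ 0, 30.9289, 45.0711 (all ≥ 0, as they must be for A^T A). The largest is λ_max = (76 + sqrt(200))/2 ≈ 45.0711, hence ||A||_2 = sqrt(λ_max) = sqrt((76 + sqrt(200))/2) ≈ 6.7135.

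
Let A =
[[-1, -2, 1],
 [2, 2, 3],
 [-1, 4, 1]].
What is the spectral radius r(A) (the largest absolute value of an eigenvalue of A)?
r(A) ≈ 4.8903

The eigenvalues of A are the roots of its characteristic polynomial. With M = A (coefficients from the trace, the sum of principal 2x2 minors, and det A):
  p(λ) = det(λ I - M) = λ^3 - 2λ^2 - 8λ - 30.
No integer candidate from the rational root theorem (±divisors of 30) is a root, so the roots are irrational. The cubic discriminant is Δ = -31596 < 0, so there is one real root and a complex-conjugate pair. p(4) = -30 and p(5) = 5 have opposite signs, so a root lies in (4, 5); Newton's method refines it to λ ≈ 4.8903. Dividing out (λ - (4.8903)) leaves approximately λ^2 + 2.8903λ + 6.1346. For λ^2 + 2.8903λ + 6.1346 the discriminant is -16.1843. It is negative, so the remaining roots are the complex-conjugate pair λ ≈ -1.4452 ± 2.0115i. Their product equals the constant term, so |λ|^2 ≈ 6.1346 and |λ| ≈ 2.4768.
Thus the eigenvalues (to 4 decimals) are 4.8903 (modulus 4.8903); -1.4452 ± 2.0115i (modulus 2.4768). The spectral radius is the largest modulus: r(A) ≈ 4.8903. (Cross-check: r(A) ≤ ||A||_2 ≈ 5.3266; equality holds whenever A is normal, though it can also hold for some non-normal A.)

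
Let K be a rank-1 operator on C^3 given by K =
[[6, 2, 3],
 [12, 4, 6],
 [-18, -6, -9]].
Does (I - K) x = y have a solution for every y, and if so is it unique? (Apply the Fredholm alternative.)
(I - K) is singular (det(I - K) = 0, i.e. 1 ∈ sigma(K)). (I - K) x = y is solvable iff y ⊥ ker((I - K)^*) = span{(6, 2, 3)}, i.e. iff 6y_1 + 2y_2 + 3y_3 = 0. When solvable, the solutions are x = y + c·(1, 2, -3), c arbitrary (ker(I - K) = span{(1, 2, -3)}, dimension 1).

K has rank 1, so it is an outer product K = u v^T: every row of K is a multiple of one row vector. Reading off the entries, u = (1, 2, -3) and v = (6, 2, 3) (row i of K equals u_i·v^T). A rank-one matrix u v^T satisfies K u = u (v·u) and kills the (2)-dimensional subspace v^⊥, so its characteristic polynomial is lambda^2 (lambda - v·u) with v·u = tr K = 1. Hence the eigenvalues of I - K are 1 (multiplicity 2) and 1 - (1) = 0, so det(I - K) = 0. (Direct check: I - K =
[[-5, -2, -3],
 [-12, -3, -6],
 [18, 6, 10]]
has determinant 0.) So 1 is an eigenvalue of K and (I - K) is not invertible. The finite-dimensional Fredholm alternative says: either (I - K) is invertible, or ker(I - K) ≠ {0} and then range(I - K) = ker((I - K)^*)^⊥, with dim ker(I - K) = dim ker((I - K)^*). We are in the second case, so we need both kernels. Kernel of I - K: (I - K) u = u - u (v·u) = u - u = 0, so ker(I - K) = span{u} = span{(1, 2, -3)} (it is exactly 1-dimensional because rank(I - K) = 2). Kernel of the adjoint: K is real, so (I - K)^* = I - K^T = I - v u^T, and (I - v u^T) v = v - v (u·v) = 0; hence ker((I - K)^*) = span{v} = span{(6, 2, 3)}. Therefore (I - K) x = y is solvable iff <y, v> = 0, i.e. iff 6y_1 + 2y_2 + 3y_3 = 0. When this holds, K y = u (v·y) = 0, so (I - K) y = y and x = y is a particular solution; the full solution set is the line x = y + c·u = y + c·(1, 2, -3), c ∈ C.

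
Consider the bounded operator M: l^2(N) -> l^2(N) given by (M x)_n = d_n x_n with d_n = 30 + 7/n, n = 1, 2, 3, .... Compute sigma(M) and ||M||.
sigma(M) = {30 + 7/n : n ≥ 1} ∪ {30}; ||M|| = 37

A bounded diagonal operator on l^2 with diagonal entries d_n has spectrum equal to the closure of {d_n : n ≥ 1}: every d_n is an eigenvalue (with eigenvector e_n), so {d_n} ⊂ sigma(M); the spectrum is closed, so its closure is too; and for lambda not in the closure, (M - lambda I) has bounded inverse (the diagonal entries 1/(d_n - lambda) are bounded). For our sequence d_n = 30 + 7/n, n = 1, 2, 3, ...:
  - {d_n} = {30 + 7/n : n ≥ 1}; the only limit point is 30
  - closure = {30 + 7/n : n ≥ 1} ∪ {30}
For the norm: a diagonal operator has ||M|| = sup_n |d_n|. Here d_n = 30 + 7/n is positive and decreasing, so sup_n |d_n| = d_1 = 30 + 7 = 37. So ||M|| = 37.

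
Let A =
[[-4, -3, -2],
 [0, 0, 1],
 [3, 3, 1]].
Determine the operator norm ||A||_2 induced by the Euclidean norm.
||A||_2 ≈ 6.9021 (= sqrt(largest eigenvalue of A^T A))

||A||_2 = sigma_max(A) = sqrt(lambda_max(A^T A)). Form the symmetric matrix M = A^T A =
[[25, 21, 11],
 [21, 18, 9],
 [11, 9, 6]].
Its characteristic polynomial (trace, sum of principal 2x2 minors, determinant of M give the coefficients) is
  p(λ) = det(λ I - M) = λ^3 - 49λ^2 + 65λ - 9.
No integer candidate from the rational root theorem (±divisors of 9) is a root, so the roots are irrational. The cubic discriminant is Δ = 5324144 > 0, so there are three distinct real roots. p(0) = -9 and p(1) = 8 have opposite signs, so a root lies in (0, 1); Newton's method refines it to λ ≈ 0.157. p(1) = 8 and p(2) = -67 have opposite signs, so a root lies in (1, 2); Newton's method refines it to λ ≈ 1.2035. p(47) = -1372 and p(48) = 807 have opposite signs, so a root lies in (47, 48); Newton's method refines it to λ ≈ 47.6396. Check (Vieta): the three roots sum to 49, matching tr M = 49.
So the eigenvalues of A^T A are ≈ 0.157, 1.2035, 47.6396 (all ≥ 0, as they must be for A^T A). The largest is λ_max ≈ 47.6396, hence ||A||_2 = sqrt(λ_max) ≈ 6.9021.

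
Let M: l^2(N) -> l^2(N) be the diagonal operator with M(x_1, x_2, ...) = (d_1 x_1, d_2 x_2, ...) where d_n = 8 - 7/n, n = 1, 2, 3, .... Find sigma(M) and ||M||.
sigma(M) = {8 - 7/n : n ≥ 1} ∪ {8}; ||M|| = 8

A bounded diagonal operator on l^2 with diagonal entries d_n has spectrum equal to the closure of {d_n : n ≥ 1}: every d_n is an eigenvalue (with eigenvector e_n), so {d_n} ⊂ sigma(M); the spectrum is closed, so its closure is too; and for lambda not in the closure, (M - lambda I) has bounded inverse (the diagonal entries 1/(d_n - lambda) are bounded). For our sequence d_n = 8 - 7/n, n = 1, 2, 3, ...:
  - {d_n} = {8 - 7/n : n ≥ 1}; the only limit point is 8
  - closure = {8 - 7/n : n ≥ 1} ∪ {8}
For the norm: a diagonal operator has ||M|| = sup_n |d_n|. Here d_n = 8 - 7/n increases monotonically from d_1 = 1 toward 8, with all terms in [1, 8); so sup_n |d_n| = 8 (the supremum is the limit, not attained). So ||M|| = 8.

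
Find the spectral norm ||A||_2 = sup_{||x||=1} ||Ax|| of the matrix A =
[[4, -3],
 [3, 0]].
||A||_2 = sqrt((34 + sqrt(832))/2) ≈ 5.6056 (= sqrt(largest eigenvalue of A^T A))

||A||_2 = sigma_max(A) = sqrt(lambda_max(A^T A)). Form the symmetric matrix M = A^T A =
[[25, -12],
 [-12, 9]].
Its characteristic polynomial (trace, determinant of M give the coefficients) is
  p(λ) = det(λ I - M) = λ^2 - 34λ + 81.
For λ^2 - 34λ + 81 the discriminant is 832. It is nonnegative but not a perfect square, so the roots are real and irrational: λ = (34 ± sqrt(832))/2 ≈ 31.4222, 2.5778.
So the eigenvalues of A^T A are ≈ 2.5778, 31.4222 (all ≥ 0, as they must be for A^T A). The largest is λ_max = (34 + sqrt(832))/2 ≈ 31.4222, hence ||A||_2 = sqrt(λ_max) = sqrt((34 + sqrt(832))/2) ≈ 5.6056.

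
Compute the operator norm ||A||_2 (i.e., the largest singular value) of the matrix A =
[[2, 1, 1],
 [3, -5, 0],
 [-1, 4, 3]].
||A||_2 ≈ 7.3125 (= sqrt(largest eigenvalue of A^T A))

||A||_2 = sigma_max(A) = sqrt(lambda_max(A^T A)). Form the symmetric matrix M = A^T A =
[[14, -17, -1],
 [-17, 42, 13],
 [-1, 13, 10]].
Its characteristic polynomial (trace, sum of principal 2x2 minors, determinant of M give the coefficients) is
  p(λ) = det(λ I - M) = λ^3 - 66λ^2 + 689λ - 1024.
No integer candidate from the rational root theorem (±divisors of 1024) is a root, so the roots are irrational. The cubic discriminant is Δ = 391835200 > 0, so there are three distinct real roots. p(1) = -400 and p(2) = 98 have opposite signs, so a root lies in (1, 2); Newton's method refines it to λ ≈ 1.7823. p(10) = 266 and p(11) = -100 have opposite signs, so a root lies in (10, 11); Newton's method refines it to λ ≈ 10.7446. p(53) = -1024 and p(54) = 1190 have opposite signs, so a root lies in (53, 54); Newton's method refines it to λ ≈ 53.4731. Check (Vieta): the three roots sum to 66, matching tr M = 66.
So the eigenvalues of A^T A are ≈ 1.7823, 10.7446, 53.4731 (all ≥ 0, as they must be for A^T A). The largest is λ_max ≈ 53.4731, hence ||A||_2 = sqrt(λ_max) ≈ 7.3125.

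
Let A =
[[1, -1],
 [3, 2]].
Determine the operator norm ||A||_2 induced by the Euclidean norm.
||A||_2 = sqrt((15 + sqrt(125))/2) ≈ 3.618 (= sqrt(largest eigenvalue of A^T A))

||A||_2 = sigma_max(A) = sqrt(lambda_max(A^T A)). Form the symmetric matrix M = A^T A =
[[10, 5],
 [5, 5]].
Its characteristic polynomial (trace, determinant of M give the coefficients) is
  p(λ) = det(λ I - M) = λ^2 - 15λ + 25.
For λ^2 - 15λ + 25 the discriminant is 125. It is nonnegative but not a perfect square, so the roots are real and irrational: λ = (15 ± sqrt(125))/2 ≈ 13.0902, 1.9098.
So the eigenvalues of A^T A are ≈ 1.9098, 13.0902 (all ≥ 0, as they must be for A^T A). The largest is λ_max = (15 + sqrt(125))/2 ≈ 13.0902, hence ||A||_2 = sqrt(λ_max) = sqrt((15 + sqrt(125))/2) ≈ 3.618.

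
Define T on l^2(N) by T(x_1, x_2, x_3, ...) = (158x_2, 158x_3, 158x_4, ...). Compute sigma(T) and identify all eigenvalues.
sigma(T) = closed disk {z in C : |z| ≤ 158}; sigma_p(T) = open disk {z in C : |z| < 158}

Note T = 158·V where V is the unit left shift (V x)_k = x_{k+1}; so sigma(T) = 158·sigma(V) and ||T|| = 158||V||. ||T x||^2 = 24964sum_{k≥2} |x_k|^2 ≤ 24964||x||^2, with equality on {x : x_1 = 0}, so ||T|| = 158. For any lambda with |lambda| < 158, set r = lambda/158 (|r| < 1); the vector x = (1, r, r^2, ...) is in l^2 and satisfies T x = 158(r, r^2, ...) = lambda x, so lambda is an eigenvalue. On the boundary |lambda| = 158 the geometric series diverges, so no l^2 eigenvector exists, but these lambda lie in the approximate point spectrum. Hence sigma(T) is the closed disk of radius 158 and sigma_p(T) is the open disk.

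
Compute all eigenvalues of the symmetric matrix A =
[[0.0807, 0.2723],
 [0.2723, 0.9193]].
sigma(A) ≈ {0, 1}

A is real symmetric, so its spectrum consists of real eigenvalues. Expanding the characteristic polynomial of the displayed matrix gives
  det(λ I - A) = p(λ) = λ^2 + (-1)λ + (0).
Solving p(λ) = 0 yields eigenvalues ≈ 0, 1. (A is shown rounded to 4 decimals, so these recover the underlying integer eigenvalues to within that precision.)
Verification: the trace of A = 1 equals the sum of eigenvalues 1, and det(A) ≈ 0.0000 matches the eigenvalue product 0.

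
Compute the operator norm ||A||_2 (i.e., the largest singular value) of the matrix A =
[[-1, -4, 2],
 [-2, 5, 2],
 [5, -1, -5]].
||A||_2 ≈ 8.282 (= sqrt(largest eigenvalue of A^T A))

||A||_2 = sigma_max(A) = sqrt(lambda_max(A^T A)). Form the symmetric matrix M = A^T A =
[[30, -11, -31],
 [-11, 42, 7],
 [-31, 7, 33]].
Its characteristic polynomial (trace, sum of principal 2x2 minors, determinant of M give the coefficients) is
  p(λ) = det(λ I - M) = λ^3 - 105λ^2 + 2505λ - 529.
No integer candidate from the rational root theorem (±divisors of 529) is a root, so the roots are irrational. The cubic discriminant is Δ = 6353833968 > 0, so there are three distinct real roots. p(0) = -529 and p(1) = 1872 have opposite signs, so a root lies in (0, 1); Newton's method refines it to λ ≈ 0.2131. p(36) = 227 and p(37) = -936 have opposite signs, so a root lies in (36, 37); Newton's method refines it to λ ≈ 36.1946. p(68) = -1277 and p(69) = 920 have opposite signs, so a root lies in (68, 69); Newton's method refines it to λ ≈ 68.5923. Check (Vieta): the three roots sum to 105, matching tr M = 105.
So the eigenvalues of A^T A are ≈ 0.2131, 36.1946, 68.5923 (all ≥ 0, as they must be for A^T A). The largest is λ_max ≈ 68.5923, hence ||A||_2 = sqrt(λ_max) ≈ 8.282.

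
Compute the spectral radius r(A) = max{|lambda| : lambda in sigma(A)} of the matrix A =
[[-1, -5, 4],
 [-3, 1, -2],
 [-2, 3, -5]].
r(A) ≈ 3.5483

The eigenvalues of A are the roots of its characteristic polynomial. With M = A (coefficients from the trace, the sum of principal 2x2 minors, and det A):
  p(λ) = det(λ I - M) = λ^3 + 5λ^2 - 2λ - 26.
No integer candidate from the rational root theorem (±divisors of 26) is a root, so the roots are irrational. The cubic discriminant is Δ = -440 < 0, so there is one real root and a complex-conjugate pair. p(2) = -2 and p(3) = 40 have opposite signs, so a root lies in (2, 3); Newton's method refines it to λ ≈ 2.0651. Dividing out (λ - (2.0651)) leaves approximately λ^2 + 7.0651λ + 12.5902. For λ^2 + 7.0651λ + 12.5902 the discriminant is -0.445. It is negative, so the remaining roots are the complex-conjugate pair λ ≈ -3.5326 ± 0.3335i. Their product equals the constant term, so |λ|^2 ≈ 12.5902 and |λ| ≈ 3.5483.
Thus the eigenvalues (to 4 decimals) are 2.0651 (modulus 2.0651); -3.5326 ± 0.3335i (modulus 3.5483). The spectral radius is the largest modulus: r(A) ≈ 3.5483. (Cross-check: r(A) ≤ ||A||_2 ≈ 8.9122; equality holds whenever A is normal, though it can also hold for some non-normal A.)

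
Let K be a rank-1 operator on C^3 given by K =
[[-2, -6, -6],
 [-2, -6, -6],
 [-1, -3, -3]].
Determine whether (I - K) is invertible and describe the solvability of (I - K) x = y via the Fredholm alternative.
(I - K) is invertible (det(I - K) = 12 ≠ 0), so for every y in C^3 the equation (I - K) x = y has a unique solution.

K has rank 1, so it is an outer product K = u v^T: every row of K is a multiple of one row vector. Reading off the entries, u = (2, 2, 1) and v = (-1, -3, -3) (row i of K equals u_i·v^T). A rank-one matrix u v^T satisfies K u = u (v·u) and kills the (2)-dimensional subspace v^⊥, so its characteristic polynomial is lambda^2 (lambda - v·u) with v·u = tr K = -11. Hence the eigenvalues of I - K are 1 (multiplicity 2) and 1 - (-11) = 12, so det(I - K) = 12. (Direct check: I - K =
[[3, 6, 6],
 [2, 7, 6],
 [1, 3, 4]]
has determinant 12.) The finite-dimensional Fredholm alternative says: either (I - K) is invertible, or ker(I - K) ≠ {0} and then range(I - K) = ker((I - K)^*)^⊥, with dim ker(I - K) = dim ker((I - K)^*). Since det(I - K) ≠ 0, 1 is not an eigenvalue of K and ker(I - K) = {0}, so we are in the first case: for every y there is a unique x = (I - K)^(-1) y. Explicitly, by the Sherman–Morrison formula, (I - u v^T)^(-1) = I + u v^T/(1 - v·u), i.e. (I - K)^(-1) = I + K/(12).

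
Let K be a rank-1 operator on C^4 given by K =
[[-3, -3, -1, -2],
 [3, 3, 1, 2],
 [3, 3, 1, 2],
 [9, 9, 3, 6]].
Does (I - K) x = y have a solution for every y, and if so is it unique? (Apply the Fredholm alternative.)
(I - K) is invertible (det(I - K) = -6 ≠ 0), so for every y in C^4 the equation (I - K) x = y has a unique solution.

K has rank 1, so it is an outer product K = u v^T: every row of K is a multiple of one row vector. Reading off the entries, u = (1, -1, -1, -3) and v = (-3, -3, -1, -2) (row i of K equals u_i·v^T). A rank-one matrix u v^T satisfies K u = u (v·u) and kills the (3)-dimensional subspace v^⊥, so its characteristic polynomial is lambda^3 (lambda - v·u) with v·u = tr K = 7. Hence the eigenvalues of I - K are 1 (multiplicity 3) and 1 - (7) = -6, so det(I - K) = -6. (Direct check: I - K =
[[4, 3, 1, 2],
 [-3, -2, -1, -2],
 [-3, -3, 0, -2],
 [-9, -9, -3, -5]]
has determinant -6.) The finite-dimensional Fredholm alternative says: either (I - K) is invertible, or ker(I - K) ≠ {0} and then range(I - K) = ker((I - K)^*)^⊥, with dim ker(I - K) = dim ker((I - K)^*). Since det(I - K) ≠ 0, 1 is not an eigenvalue of K and ker(I - K) = {0}, so we are in the first case: for every y there is a unique x = (I - K)^(-1) y. Explicitly, by the Sherman–Morrison formula, (I - u v^T)^(-1) = I + u v^T/(1 - v·u), i.e. (I - K)^(-1) = I + K/(-6).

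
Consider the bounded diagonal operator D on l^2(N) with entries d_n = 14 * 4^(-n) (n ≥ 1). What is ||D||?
||D|| = 7/2 (attained at n = 1)

For D diagonal, ||D|| = sup_n |d_n|. The sequence d_n = 14 * 4^(-n) is positive and strictly decreasing (ratio 4^(-1) < 1), so the supremum is d_1 = 14/4 = 7/2. Hence ||D|| = 7/2.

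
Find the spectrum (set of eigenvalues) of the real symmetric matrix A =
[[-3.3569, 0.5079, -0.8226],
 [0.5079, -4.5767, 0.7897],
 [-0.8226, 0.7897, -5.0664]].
sigma(A) ≈ {-6, -4, -3}

A is real symmetric, so its spectrum consists of real eigenvalues. Expanding the characteristic polynomial of the displayed matrix gives
  det(λ I - A) = p(λ) = λ^3 + (13)λ^2 + (54)λ + (72).
Solving p(λ) = 0 yields eigenvalues ≈ -6, -4, -3. (A is shown rounded to 4 decimals, so these recover the underlying integer eigenvalues to within that precision.)
Verification: the trace of A = -13 equals the sum of eigenvalues -13, and det(A) ≈ -72.0003 matches the eigenvalue product -72.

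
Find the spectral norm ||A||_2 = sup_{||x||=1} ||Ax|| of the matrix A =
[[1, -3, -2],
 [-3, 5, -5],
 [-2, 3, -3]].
||A||_2 ≈ 9.0708 (= sqrt(largest eigenvalue of A^T A))

||A||_2 = sigma_max(A) = sqrt(lambda_max(A^T A)). Form the symmetric matrix M = A^T A =
[[14, -24, 19],
 [-24, 43, -28],
 [19, -28, 38]].
Its characteristic polynomial (trace, sum of principal 2x2 minors, determinant of M give the coefficients) is
  p(λ) = det(λ I - M) = λ^3 - 95λ^2 + 1047λ - 25.
No integer candidate from the rational root theorem (±divisors of 25) is a root, so the roots are irrational. The cubic discriminant is Δ = 5261367808 > 0, so there are three distinct real roots. p(0) = -25 and p(1) = 928 have opposite signs, so a root lies in (0, 1); Newton's method refines it to λ ≈ 0.0239. p(12) = 587 and p(13) = -272 have opposite signs, so a root lies in (12, 13); Newton's method refines it to λ ≈ 12.6974. p(82) = -1583 and p(83) = 4208 have opposite signs, so a root lies in (82, 83); Newton's method refines it to λ ≈ 82.2786. Check (Vieta): the three roots sum to 95, matching tr M = 95.
So the eigenvalues of A^T A are ≈ 0.0239, 12.6974, 82.2786 (all ≥ 0, as they must be for A^T A). The largest is λ_max ≈ 82.2786, hence ||A||_2 = sqrt(λ_max) ≈ 9.0708.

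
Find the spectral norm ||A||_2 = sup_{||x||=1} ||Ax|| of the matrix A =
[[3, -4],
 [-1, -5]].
||A||_2 = sqrt((51 + sqrt(1157))/2) ≈ 6.5198 (= sqrt(largest eigenvalue of A^T A))

||A||_2 = sigma_max(A) = sqrt(lambda_max(A^T A)). Form the symmetric matrix M = A^T A =
[[10, -7],
 [-7, 41]].
Its characteristic polynomial (trace, determinant of M give the coefficients) is
  p(λ) = det(λ I - M) = λ^2 - 51λ + 361.
For λ^2 - 51λ + 361 the discriminant is 1157. It is nonnegative but not a perfect square, so the roots are real and irrational: λ = (51 ± sqrt(1157))/2 ≈ 42.5074, 8.4926.
So the eigenvalues of A^T A are ≈ 8.4926, 42.5074 (all ≥ 0, as they must be for A^T A). The largest is λ_max = (51 + sqrt(1157))/2 ≈ 42.5074, hence ||A||_2 = sqrt(λ_max) = sqrt((51 + sqrt(1157))/2) ≈ 6.5198.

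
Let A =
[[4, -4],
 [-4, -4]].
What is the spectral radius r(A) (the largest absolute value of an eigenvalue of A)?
r(A) = sqrt(128)/2 ≈ 5.6569

The eigenvalues of A are the roots of its characteristic polynomial. With M = A (coefficients from the trace and determinant):
  p(λ) = det(λ I - M) = λ^2 - 32.
For λ^2 - 32 the discriminant is 128. It is nonnegative but not a perfect square, so the roots are real and irrational: λ = ± sqrt(128)/2 ≈ 5.6569, -5.6569.
Thus the eigenvalues (to 4 decimals) are 5.6569 (modulus 5.6569); -5.6569 (modulus 5.6569). The spectral radius is the largest modulus: r(A) = sqrt(128)/2 ≈ 5.6569. (Cross-check: r(A) ≤ ||A||_2 ≈ 5.6569; equality holds whenever A is normal, though it can also hold for some non-normal A.)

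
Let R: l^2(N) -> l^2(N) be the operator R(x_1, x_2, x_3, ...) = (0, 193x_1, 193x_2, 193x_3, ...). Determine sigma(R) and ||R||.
sigma(R) = closed disk {z in C : |z| ≤ 193}; ||R|| = 193

Note R = 193·U where U is the unit right shift (U x)_k = x_{k-1} (with x_0 := 0); so ||R|| = 193||U|| and sigma(R) = 193·sigma(U). ||R x||^2 = sum_{k≥1} |193x_k|^2 = 37249||x||^2, so ||R|| = 193 and sigma(R) ⊂ {|z| ≤ 193}. For any |lambda| < 193, the equation (R - lambda I) x = 0 forces x_1 = 0, then 193x_k = lambda x_{k+1} ⇒ x = 0, so R has no eigenvalues. But (R - lambda I) is not surjective for |lambda| < 193: solving (R - lambda I) x = e_1 would require x_n proportional to (lambda/193)^(-n), which is not in l^2. So every |lambda| < 193 lies in the residual spectrum. The boundary |lambda| = 193 is in the approximate point spectrum (the spectrum is closed). Hence sigma(R) is the closed disk of radius 193.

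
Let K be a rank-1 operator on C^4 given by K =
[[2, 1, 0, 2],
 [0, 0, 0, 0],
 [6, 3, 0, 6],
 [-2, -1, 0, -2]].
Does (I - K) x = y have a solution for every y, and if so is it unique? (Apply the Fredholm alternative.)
(I - K) is invertible (det(I - K) = 1 ≠ 0), so for every y in C^4 the equation (I - K) x = y has a unique solution.

K has rank 1, so it is an outer product K = u v^T: every row of K is a multiple of one row vector. Reading off the entries, u = (-1, 0, -3, 1) and v = (-2, -1, 0, -2) (row i of K equals u_i·v^T). A rank-one matrix u v^T satisfies K u = u (v·u) and kills the (3)-dimensional subspace v^⊥, so its characteristic polynomial is lambda^3 (lambda - v·u) with v·u = tr K = 0. Hence the eigenvalues of I - K are 1 (multiplicity 3) and 1 - (0) = 1, so det(I - K) = 1. (Direct check: I - K =
[[-1, -1, 0, -2],
 [0, 1, 0, 0],
 [-6, -3, 1, -6],
 [2, 1, 0, 3]]
has determinant 1.) The finite-dimensional Fredholm alternative says: either (I - K) is invertible, or ker(I - K) ≠ {0} and then range(I - K) = ker((I - K)^*)^⊥, with dim ker(I - K) = dim ker((I - K)^*). Since det(I - K) ≠ 0, 1 is not an eigenvalue of K and ker(I - K) = {0}, so we are in the first case: for every y there is a unique x = (I - K)^(-1) y. Explicitly, by the Sherman–Morrison formula, (I - u v^T)^(-1) = I + u v^T/(1 - v·u), i.e. (I - K)^(-1) = I + K.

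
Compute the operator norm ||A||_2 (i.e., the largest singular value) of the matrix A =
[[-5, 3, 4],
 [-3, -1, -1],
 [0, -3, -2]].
||A||_2 ≈ 7.5715 (= sqrt(largest eigenvalue of A^T A))

||A||_2 = sigma_max(A) = sqrt(lambda_max(A^T A)). Form the symmetric matrix M = A^T A =
[[34, -12, -17],
 [-12, 19, 19],
 [-17, 19, 21]].
Its characteristic polynomial (trace, sum of principal 2x2 minors, determinant of M give the coefficients) is
  p(λ) = det(λ I - M) = λ^3 - 74λ^2 + 965λ - 529.
No integer candidate from the rational root theorem (±divisors of 529) is a root, so the roots are irrational. The cubic discriminant is Δ = 1319815929 > 0, so there are three distinct real roots. p(0) = -529 and p(1) = 363 have opposite signs, so a root lies in (0, 1); Newton's method refines it to λ ≈ 0.5732. p(16) = 63 and p(17) = -597 have opposite signs, so a root lies in (16, 17); Newton's method refines it to λ ≈ 16.0988. p(57) = -757 and p(58) = 1617 have opposite signs, so a root lies in (57, 58); Newton's method refines it to λ ≈ 57.328. Check (Vieta): the three roots sum to 74, matching tr M = 74.
So the eigenvalues of A^T A are ≈ 0.5732, 16.0988, 57.328 (all ≥ 0, as they must be for A^T A). The largest is λ_max ≈ 57.328, hence ||A||_2 = sqrt(λ_max) ≈ 7.5715.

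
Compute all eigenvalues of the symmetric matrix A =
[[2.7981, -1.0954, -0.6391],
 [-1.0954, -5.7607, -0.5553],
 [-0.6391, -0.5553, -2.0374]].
sigma(A) ≈ {-6, -2, 3}

A is real symmetric, so its spectrum consists of real eigenvalues. Expanding the characteristic polynomial of the displayed matrix gives
  det(λ I - A) = p(λ) = λ^3 + (5)λ^2 + (-12)λ + (-35.9982).
Solving p(λ) = 0 yields eigenvalues ≈ -6, -2, 3. (A is shown rounded to 4 decimals, so these recover the underlying integer eigenvalues to within that precision.)
Verification: the trace of A = -5 equals the sum of eigenvalues -5, and det(A) ≈ 35.9982 matches the eigenvalue product 36.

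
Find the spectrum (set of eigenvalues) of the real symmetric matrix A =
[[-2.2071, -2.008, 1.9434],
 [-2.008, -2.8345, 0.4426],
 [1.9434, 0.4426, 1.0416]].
sigma(A) ≈ {-5, -1, 2}

A is real symmetric, so its spectrum consists of real eigenvalues. Expanding the characteristic polynomial of the displayed matrix gives
  det(λ I - A) = p(λ) = λ^3 + (4)λ^2 + (-7)λ + (-10).
Solving p(λ) = 0 yields eigenvalues ≈ -5, -1, 2. (A is shown rounded to 4 decimals, so these recover the underlying integer eigenvalues to within that precision.)
Verification: the trace of A = -4 equals the sum of eigenvalues -4, and det(A) ≈ 9.9998 matches the eigenvalue product 10.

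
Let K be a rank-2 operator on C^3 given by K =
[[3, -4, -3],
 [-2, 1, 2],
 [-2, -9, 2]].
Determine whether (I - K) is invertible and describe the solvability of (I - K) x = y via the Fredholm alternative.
(I - K) is invertible (det(I - K) = 10 ≠ 0), so for every y in C^3 the equation (I - K) x = y has a unique solution.

K has rank 2 and factors as K = U V^T = u1 v1^T + u2 v2^T with u1 = (2, -1, 1), v1 = (1, -3, -1), u2 = (-1, 1, 3), v2 = (-1, -2, 1) (multiplying out reproduces the displayed K). The nonzero eigenvalues of U V^T coincide with those of the 2 x 2 matrix G = V^T U = [[v1·u1, v1·u2], [v2·u1, v2·u2]] = [[4, -7], [1, 2]], and by the Sylvester determinant identity det(I_3 - U V^T) = det(I_2 - V^T U) = det([[-3, 7], [-1, -1]]) = (-3)(-1) - (7)(-1) = 10. (Direct check: I - K =
[[-2, 4, 3],
 [2, 0, -2],
 [2, 9, -1]]
has determinant 10.) The finite-dimensional Fredholm alternative says: either (I - K) is invertible, or ker(I - K) ≠ {0} and then range(I - K) = ker((I - K)^*)^⊥, with dim ker(I - K) = dim ker((I - K)^*). Since det(I - K) ≠ 0, 1 is not an eigenvalue of K and ker(I - K) = {0}, so we are in the first case: for every y there is a unique x = (I - K)^(-1) y. (Explicitly, by the Woodbury identity, (I - U V^T)^(-1) = I + U (I_2 - G)^(-1) V^T.)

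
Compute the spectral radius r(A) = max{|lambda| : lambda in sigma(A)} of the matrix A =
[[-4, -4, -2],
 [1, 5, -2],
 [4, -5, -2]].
r(A) ≈ 6.2114

The eigenvalues of A are the roots of its characteristic polynomial. With M = A (coefficients from the trace, the sum of principal 2x2 minors, and det A):
  p(λ) = det(λ I - M) = λ^3 + λ^2 - 20λ - 154.
No integer candidate from the rational root theorem (±divisors of 154) is a root, so the roots are irrational. The cubic discriminant is Δ = -551876 < 0, so there is one real root and a complex-conjugate pair. p(6) = -22 and p(7) = 98 have opposite signs, so a root lies in (6, 7); Newton's method refines it to λ ≈ 6.2114. Dividing out (λ - (6.2114)) leaves approximately λ^2 + 7.2114λ + 24.7931. For λ^2 + 7.2114λ + 24.7931 the discriminant is -47.1678. It is negative, so the remaining roots are the complex-conjugate pair λ ≈ -3.6057 ± 3.4339i. Their product equals the constant term, so |λ|^2 ≈ 24.7931 and |λ| ≈ 4.9793.
Thus the eigenvalues (to 4 decimals) are 6.2114 (modulus 6.2114); -3.6057 ± 3.4339i (modulus 4.9793). The spectral radius is the largest modulus: r(A) ≈ 6.2114. (Cross-check: r(A) ≤ ||A||_2 ≈ 8.196; equality holds whenever A is normal, though it can also hold for some non-normal A.)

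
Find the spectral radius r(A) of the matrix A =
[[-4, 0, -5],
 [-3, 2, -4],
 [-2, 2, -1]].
r(A) ≈ 5.1045

The eigenvalues of A are the roots of its characteristic polynomial. With M = A (coefficients from the trace, the sum of principal 2x2 minors, and det A):
  p(λ) = det(λ I - M) = λ^3 + 3λ^2 - 8λ + 14.
No integer candidate from the rational root theorem (±divisors of 14) is a root, so the roots are irrational. The cubic discriminant is Δ = -10228 < 0, so there is one real root and a complex-conjugate pair. p(-6) = -46 and p(-5) = 4 have opposite signs, so a root lies in (-6, -5); Newton's method refines it to λ ≈ -5.1045. Dividing out (λ - (-5.1045)) leaves approximately λ^2 - 2.1045λ + 2.7427. For λ^2 - 2.1045λ + 2.7427 the discriminant is -6.5416. It is negative, so the remaining roots are the complex-conjugate pair λ ≈ 1.0523 ± 1.2788i. Their product equals the constant term, so |λ|^2 ≈ 2.7427 and |λ| ≈ 1.6561.
Thus the eigenvalues (to 4 decimals) are -5.1045 (modulus 5.1045); 1.0523 ± 1.2788i (modulus 1.6561). The spectral radius is the largest modulus: r(A) ≈ 5.1045. (Cross-check: r(A) ≤ ||A||_2 ≈ 8.5533; equality holds whenever A is normal, though it can also hold for some non-normal A.)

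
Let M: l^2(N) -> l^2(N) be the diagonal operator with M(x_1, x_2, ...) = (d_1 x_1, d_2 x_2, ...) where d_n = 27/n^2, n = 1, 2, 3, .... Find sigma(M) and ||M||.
sigma(M) = {27/n^2 : n ≥ 1} ∪ {0}; ||M|| = 27

A bounded diagonal operator on l^2 with diagonal entries d_n has spectrum equal to the closure of {d_n : n ≥ 1}: every d_n is an eigenvalue (with eigenvector e_n), so {d_n} ⊂ sigma(M); the spectrum is closed, so its closure is too; and for lambda not in the closure, (M - lambda I) has bounded inverse (the diagonal entries 1/(d_n - lambda) are bounded). For our sequence d_n = 27/n^2, n = 1, 2, 3, ...:
  - {d_n} = {27/n^2 : n ≥ 1}; the only limit point is 0
  - closure = {27/n^2 : n ≥ 1} ∪ {0}
For the norm: a diagonal operator has ||M|| = sup_n |d_n|. Here d_n = 27/n^2 is positive and decreasing, so sup_n |d_n| = d_1 = 27. So ||M|| = 27.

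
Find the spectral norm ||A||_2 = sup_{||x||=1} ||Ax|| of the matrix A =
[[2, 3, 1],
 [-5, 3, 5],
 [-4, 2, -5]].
||A||_2 ≈ 7.7048 (= sqrt(largest eigenvalue of A^T A))

||A||_2 = sigma_max(A) = sqrt(lambda_max(A^T A)). Form the symmetric matrix M = A^T A =
[[45, -17, -3],
 [-17, 22, 8],
 [-3, 8, 51]].
Its characteristic polynomial (trace, sum of principal 2x2 minors, determinant of M give the coefficients) is
  p(λ) = det(λ I - M) = λ^3 - 118λ^2 + 4045λ - 33489.
No integer candidate from the rational root theorem (±divisors of 33489) is a root, so the roots are irrational. The cubic discriminant is Δ = 435845361 > 0, so there are three distinct real roots. p(12) = -213 and p(13) = 1351 have opposite signs, so a root lies in (12, 13); Newton's method refines it to λ ≈ 12.1303. p(46) = 229 and p(47) = -213 have opposite signs, so a root lies in (46, 47); Newton's method refines it to λ ≈ 46.5059. p(59) = -213 and p(60) = 411 have opposite signs, so a root lies in (59, 60); Newton's method refines it to λ ≈ 59.3637. Check (Vieta): the three roots sum to 118, matching tr M = 118.
So the eigenvalues of A^T A are ≈ 12.1303, 46.5059, 59.3637 (all ≥ 0, as they must be for A^T A). The largest is λ_max ≈ 59.3637, hence ||A||_2 = sqrt(λ_max) ≈ 7.7048.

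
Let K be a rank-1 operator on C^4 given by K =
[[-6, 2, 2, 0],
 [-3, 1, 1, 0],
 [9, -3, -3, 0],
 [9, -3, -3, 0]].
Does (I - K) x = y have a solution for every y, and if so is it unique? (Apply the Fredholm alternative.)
(I - K) is invertible (det(I - K) = 9 ≠ 0), so for every y in C^4 the equation (I - K) x = y has a unique solution.

K has rank 1, so it is an outer product K = u v^T: every row of K is a multiple of one row vector. Reading off the entries, u = (-2, -1, 3, 3) and v = (3, -1, -1, 0) (row i of K equals u_i·v^T). A rank-one matrix u v^T satisfies K u = u (v·u) and kills the (3)-dimensional subspace v^⊥, so its characteristic polynomial is lambda^3 (lambda - v·u) with v·u = tr K = -8. Hence the eigenvalues of I - K are 1 (multiplicity 3) and 1 - (-8) = 9, so det(I - K) = 9. (Direct check: I - K =
[[7, -2, -2, 0],
 [3, 0, -1, 0],
 [-9, 3, 4, 0],
 [-9, 3, 3, 1]]
has determinant 9.) The finite-dimensional Fredholm alternative says: either (I - K) is invertible, or ker(I - K) ≠ {0} and then range(I - K) = ker((I - K)^*)^⊥, with dim ker(I - K) = dim ker((I - K)^*). Since det(I - K) ≠ 0, 1 is not an eigenvalue of K and ker(I - K) = {0}, so we are in the first case: for every y there is a unique x = (I - K)^(-1) y. Explicitly, by the Sherman–Morrison formula, (I - u v^T)^(-1) = I + u v^T/(1 - v·u), i.e. (I - K)^(-1) = I + K/(9).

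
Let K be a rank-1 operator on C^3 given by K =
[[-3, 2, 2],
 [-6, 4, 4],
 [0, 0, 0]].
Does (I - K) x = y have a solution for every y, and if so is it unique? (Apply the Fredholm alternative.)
(I - K) is singular (det(I - K) = 0, i.e. 1 ∈ sigma(K)). (I - K) x = y is solvable iff y ⊥ ker((I - K)^*) = span{(-3, 2, 2)}, i.e. iff -3y_1 + 2y_2 + 2y_3 = 0. When solvable, the solutions are x = y + c·(1, 2, 0), c arbitrary (ker(I - K) = span{(1, 2, 0)}, dimension 1).

K has rank 1, so it is an outer product K = u v^T: every row of K is a multiple of one row vector. Reading off the entries, u = (1, 2, 0) and v = (-3, 2, 2) (row i of K equals u_i·v^T). A rank-one matrix u v^T satisfies K u = u (v·u) and kills the (2)-dimensional subspace v^⊥, so its characteristic polynomial is lambda^2 (lambda - v·u) with v·u = tr K = 1. Hence the eigenvalues of I - K are 1 (multiplicity 2) and 1 - (1) = 0, so det(I - K) = 0. (Direct check: I - K =
[[4, -2, -2],
 [6, -3, -4],
 [0, 0, 1]]
has determinant 0.) So 1 is an eigenvalue of K and (I - K) is not invertible. The finite-dimensional Fredholm alternative says: either (I - K) is invertible, or ker(I - K) ≠ {0} and then range(I - K) = ker((I - K)^*)^⊥, with dim ker(I - K) = dim ker((I - K)^*). We are in the second case, so we need both kernels. Kernel of I - K: (I - K) u = u - u (v·u) = u - u = 0, so ker(I - K) = span{u} = span{(1, 2, 0)} (it is exactly 1-dimensional because rank(I - K) = 2). Kernel of the adjoint: K is real, so (I - K)^* = I - K^T = I - v u^T, and (I - v u^T) v = v - v (u·v) = 0; hence ker((I - K)^*) = span{v} = span{(-3, 2, 2)}. Therefore (I - K) x = y is solvable iff <y, v> = 0, i.e. iff -3y_1 + 2y_2 + 2y_3 = 0. When this holds, K y = u (v·y) = 0, so (I - K) y = y and x = y is a particular solution; the full solution set is the line x = y + c·u = y + c·(1, 2, 0), c ∈ C.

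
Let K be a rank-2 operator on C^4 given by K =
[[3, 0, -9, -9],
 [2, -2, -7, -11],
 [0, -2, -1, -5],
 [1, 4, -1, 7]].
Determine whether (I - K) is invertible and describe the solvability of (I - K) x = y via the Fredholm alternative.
(I - K) is invertible (det(I - K) = 21 ≠ 0), so for every y in C^4 the equation (I - K) x = y has a unique solution.

K has rank 2 and factors as K = U V^T = u1 v1^T + u2 v2^T with u1 = (0, -1, -1, 2), v1 = (1, 2, -2, 2), u2 = (3, 3, 1, -1), v2 = (1, 0, -3, -3) (multiplying out reproduces the displayed K). The nonzero eigenvalues of U V^T coincide with those of the 2 x 2 matrix G = V^T U = [[v1·u1, v1·u2], [v2·u1, v2·u2]] = [[4, 5], [-3, 3]], and by the Sylvester determinant identity det(I_4 - U V^T) = det(I_2 - V^T U) = det([[-3, -5], [3, -2]]) = (-3)(-2) - (-5)(3) = 21. (Direct check: I - K =
[[-2, 0, 9, 9],
 [-2, 3, 7, 11],
 [0, 2, 2, 5],
 [-1, -4, 1, -6]]
has determinant 21.) The finite-dimensional Fredholm alternative says: either (I - K) is invertible, or ker(I - K) ≠ {0} and then range(I - K) = ker((I - K)^*)^⊥, with dim ker(I - K) = dim ker((I - K)^*). Since det(I - K) ≠ 0, 1 is not an eigenvalue of K and ker(I - K) = {0}, so we are in the first case: for every y there is a unique x = (I - K)^(-1) y. (Explicitly, by the Woodbury identity, (I - U V^T)^(-1) = I + U (I_2 - G)^(-1) V^T.)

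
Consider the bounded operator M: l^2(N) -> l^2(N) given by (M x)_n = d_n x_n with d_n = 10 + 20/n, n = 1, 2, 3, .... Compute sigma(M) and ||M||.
sigma(M) = {10 + 20/n : n ≥ 1} ∪ {10}; ||M|| = 30

A bounded diagonal operator on l^2 with diagonal entries d_n has spectrum equal to the closure of {d_n : n ≥ 1}: every d_n is an eigenvalue (with eigenvector e_n), so {d_n} ⊂ sigma(M); the spectrum is closed, so its closure is too; and for lambda not in the closure, (M - lambda I) has bounded inverse (the diagonal entries 1/(d_n - lambda) are bounded). For our sequence d_n = 10 + 20/n, n = 1, 2, 3, ...:
  - {d_n} = {10 + 20/n : n ≥ 1}; the only limit point is 10
  - closure = {10 + 20/n : n ≥ 1} ∪ {10}
For the norm: a diagonal operator has ||M|| = sup_n |d_n|. Here d_n = 10 + 20/n is positive and decreasing, so sup_n |d_n| = d_1 = 10 + 20 = 30. So ||M|| = 30.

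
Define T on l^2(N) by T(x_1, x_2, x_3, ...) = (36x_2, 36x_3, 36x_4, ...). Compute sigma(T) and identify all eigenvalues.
sigma(T) = closed disk {z in C : |z| ≤ 36}; sigma_p(T) = open disk {z in C : |z| < 36}

Note T = 36·V where V is the unit left shift (V x)_k = x_{k+1}; so sigma(T) = 36·sigma(V) and ||T|| = 36||V||. ||T x||^2 = 1296sum_{k≥2} |x_k|^2 ≤ 1296||x||^2, with equality on {x : x_1 = 0}, so ||T|| = 36. For any lambda with |lambda| < 36, set r = lambda/36 (|r| < 1); the vector x = (1, r, r^2, ...) is in l^2 and satisfies T x = 36(r, r^2, ...) = lambda x, so lambda is an eigenvalue. On the boundary |lambda| = 36 the geometric series diverges, so no l^2 eigenvector exists, but these lambda lie in the approximate point spectrum. Hence sigma(T) is the closed disk of radius 36 and sigma_p(T) is the open disk.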